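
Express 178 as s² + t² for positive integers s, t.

We need to find integers s, t > 0 such that s² + t² = 178.
Trying s = 3: t² = 178 - 3² = 178 - 9 = 169
t = 13
Check: 3² + 13² = 9 + 169 = 178 ✓

178 = 3² + 13²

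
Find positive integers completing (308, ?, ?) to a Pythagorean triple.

We need the other leg and hypotenuse such that 308² + x² = c².
Take x = 435, c = 533: 308² + 435² = 94864 + 189225 = 284089 = 533² ✓
Triple: (435, 308, 533)

(435, 308, 533)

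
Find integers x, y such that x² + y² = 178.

We need to find integers x, y > 0 such that x² + y² = 178.
Trying x = 3: y² = 178 - 3² = 178 - 9 = 169
y = 13
Check: 3² + 13² = 9 + 169 = 178 ✓

178 = 3² + 13²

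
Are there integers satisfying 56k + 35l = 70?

Step 1: Compute gcd(56, 35).
gcd(56, 35) = 7

Step 2: Check divisibility.
Does 7 divide 70? 70 = 7 x 10, so yes.

By the theorem on linear Diophantine equations, 56k + 35l = 70 has integer solutions if and only if gcd(56, 35) divides 70. Since 7 | 70, solutions exist.

Yes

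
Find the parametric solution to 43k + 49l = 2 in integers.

Step 1: Compute gcd(43, 49) = 1.
Since 1 divides 2, solutions exist.

Step 2: Find a particular solution using extended Euclidean algorithm.
We get k₀ = 16, l₀ = -14.
Check: 43*16 + 49*-14 = 2 = 2 ✓

Step 3: Write the general solution.
k = 16 + (49/1)t = 16 + 49t
l = -14 - (43/1)t = -14 - 43t
for any integer t.

k = 16 + 49t, l = -14 - 43t for integer t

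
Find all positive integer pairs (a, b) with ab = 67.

The positive divisors of 67 are: 1, 67.
Each divisor d gives the pair (d, 67/d):
(1, 67), (67, 1)

(1, 67), (67, 1)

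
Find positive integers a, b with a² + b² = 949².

We need a² + b² = 949² = 900601.
Trying: 851² + 420² = 724201 + 176400 = 900601 ✓

(851, 420, 949)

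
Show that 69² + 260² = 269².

Compute a² + b² = 69² + 260² = 4761 + 67600 = 72361
Compute c² = 269² = 72361
Since 72361 = 72361, confirmed.

Yes, it is a Pythagorean triple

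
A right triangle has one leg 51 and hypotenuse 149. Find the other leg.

b² = c² - a² = 22201 - 2601 = 19600
b = 140

140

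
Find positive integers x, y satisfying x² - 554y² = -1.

We need x² = 554y² - 1. Try successive y:
y = 1: x² = 554·1² - 1 = 553, not a perfect square
y = 2: x² = 554·2² - 1 = 2215, not a perfect square
y = 3: x² = 554·3² - 1 = 4985, not a perfect square
...
y = 7405: x² = 554·7405² - 1 = 30378049849 = 174293² ✓
Check: 174293² - 554·7405² = 30378049849 - 30378049850 = -1 ✓

x = 174293, y = 7405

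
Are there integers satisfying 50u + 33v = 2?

Step 1: Compute gcd(50, 33).
gcd(50, 33) = 1

Step 2: Check divisibility.
Does 1 divide 2? 2 = 1 x 2, so yes.

By the theorem on linear Diophantine equations, 50u + 33v = 2 has integer solutions if and only if gcd(50, 33) divides 2. Since 1 | 2, solutions exist.

Yes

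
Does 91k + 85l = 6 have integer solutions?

Step 1: Compute gcd(91, 85).
gcd(91, 85) = 1

Step 2: Check divisibility.
Does 1 divide 6? 6 = 1 x 6, so yes.

By the theorem on linear Diophantine equations, 91k + 85l = 6 has integer solutions if and only if gcd(91, 85) divides 6. Since 1 | 6, solutions exist.

Yes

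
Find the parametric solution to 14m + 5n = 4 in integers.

Step 1: Compute gcd(14, 5) = 1.
Since 1 divides 4, solutions exist.

Step 2: Find a particular solution using extended Euclidean algorithm.
We get m₀ = -4, n₀ = 12.
Check: 14*-4 + 5*12 = 4 = 4 ✓

Step 3: Write the general solution.
m = -4 + (5/1)t = -4 + 5t
n = 12 - (14/1)t = 12 - 14t
for any integer t.

m = -4 + 5t, n = 12 - 14t for integer t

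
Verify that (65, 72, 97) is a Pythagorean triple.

Compute a² + b²:
65² + 72² = 4225 + 5184 = 9409
Compute c²:
97² = 9409
Since 9409 = 9409, it is a Pythagorean triple.

Yes, it is a Pythagorean triple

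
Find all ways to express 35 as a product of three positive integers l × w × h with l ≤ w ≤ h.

Iterate l from 1 to ⌊35^(1/3)⌋. For each l dividing 35, iterate w ≥ l with w dividing 35/l, and set h = 35/(l·w).
Triples found (2): (1×1×35), (1×5×7)

(1×1×35), (1×5×7)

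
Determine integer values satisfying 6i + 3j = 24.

Step 1: Check solvability.
gcd(6, 3) = 3
Since 3 divides 24, solutions exist.

Step 2: Apply extended Euclidean algorithm to find gcd.
We find integers such that 6*x0 + 3*y0 = 3

Step 3: Scale the particular solution.
Multiply by 24/3 = 8:
i = 0, j = 8

Step 4: Verify.
6*(0) + 3*(8) = 24 = 24 ✓

i = 0, j = 8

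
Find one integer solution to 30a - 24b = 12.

Step 1: Check solvability.
gcd(30, 24) = 6
Since 6 divides 12, solutions exist.

Step 2: Apply extended Euclidean algorithm to find gcd.
We find integers such that 30*x0 + 24*y0 = 6

Step 3: Scale the particular solution.
Multiply by 12/6 = 2:
a = 2, b = 2

Step 4: Verify.
30*(2) - 24*(2) = 12 = 12 ✓

a = 2, b = 2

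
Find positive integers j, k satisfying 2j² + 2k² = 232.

Try small values of j and check whether (232 - 2j²)/2 is a perfect square.
j = 4: 2·4² = 32, so 2k² = 232 - 32 = 200, giving k² = 100, k = 10.
Check: 2·4² + 2·10² = 32 + 200 = 232 ✓

j = 4, k = 10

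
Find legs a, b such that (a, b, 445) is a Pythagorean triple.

We need a² + b² = 445² = 198025.
Trying: 437² + 84² = 190969 + 7056 = 198025 ✓

(437, 84, 445)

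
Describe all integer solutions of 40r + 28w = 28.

Step 1: Compute gcd(40, 28) = 4.
Since 4 divides 28, solutions exist.

Step 2: Find a particular solution using extended Euclidean algorithm.
We get r₀ = -14, w₀ = 21.
Check: 40*-14 + 28*21 = 28 = 28 ✓

Step 3: Write the general solution.
r = -14 + (28/4)t = -14 + 7t
w = 21 - (40/4)t = 21 - 10t
for any integer t.

r = -14 + 7t, w = 21 - 10t for integer t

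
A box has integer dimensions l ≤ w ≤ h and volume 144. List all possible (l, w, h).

Iterate l from 1 to ⌊144^(1/3)⌋. For each l dividing 144, iterate w ≥ l with w dividing 144/l, and set h = 144/(l·w).
Triples found (18): (1×1×144), (1×2×72), (1×3×48), (1×4×36), (1×6×24), (1×8×18), (1×9×16), (1×12×12), (2×2×36), (2×3×24), (2×4×18), (2×6×12), (2×8×9), (3×3×16), (3×4×12), (3×6×8), (4×4×9), (4×6×6)

(1×1×144), (1×2×72), (1×3×48), (1×4×36), (1×6×24), (1×8×18), (1×9×16), (1×12×12), (2×2×36), (2×3×24), (2×4×18), (2×6×12), (2×8×9), (3×3×16), (3×4×12), (3×6×8), (4×4×9), (4×6×6)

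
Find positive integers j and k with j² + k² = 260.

We need to find integers j, k > 0 such that j² + k² = 260.
Trying j = 2: k² = 260 - 2² = 260 - 4 = 256
k = 16
Check: 2² + 16² = 4 + 256 = 260 ✓

260 = 2² + 16²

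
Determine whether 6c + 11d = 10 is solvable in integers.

Step 1: Compute gcd(6, 11).
gcd(6, 11) = 1

Step 2: Check divisibility.
Does 1 divide 10? 10 = 1 x 10, so yes.

By the theorem on linear Diophantine equations, 6c + 11d = 10 has integer solutions if and only if gcd(6, 11) divides 10. Since 1 | 10, solutions exist.

Yes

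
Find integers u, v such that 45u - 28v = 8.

Step 1: Check solvability.
gcd(45, 28) = 1
Since 1 divides 8, solutions exist.

Step 2: Apply extended Euclidean algorithm to find gcd.
We find integers such that 45*x0 + 28*y0 = 1

Step 3: Scale the particular solution.
Multiply by 8/1 = 8:
u = 40, v = 64

Step 4: Verify.
45*(40) - 28*(64) = 8 = 8 ✓

u = 40, v = 64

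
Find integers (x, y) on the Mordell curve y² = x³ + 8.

Try small integer x values and check whether x³ + 8 is a perfect square.
x = 1: x³ + 8 = 1³ + 8 = 1 + 8 = 9
Is 9 a perfect square? 3² = 9 ✓
So (x, y) = (1, 3) is a solution.

x = 1, y = 3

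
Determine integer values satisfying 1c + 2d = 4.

Step 1: Check solvability.
gcd(1, 2) = 1
Since 1 divides 4, solutions exist.

Step 2: Apply extended Euclidean algorithm to find gcd.
We find integers such that 1*x0 + 2*y0 = 1

Step 3: Scale the particular solution.
Multiply by 4/1 = 4:
c = 4, d = 0

Step 4: Verify.
1*(4) + 2*(0) = 4 = 4 ✓

c = 4, d = 0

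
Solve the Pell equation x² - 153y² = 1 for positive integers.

We seek the smallest positive integers (x, y) with x² - 153y² = 1, i.e., x² = 153y² + 1.
Try successive y values:
y = 1: x² = 153·1² + 1 = 154, not a perfect square
y = 2: x² = 153·2² + 1 = 613, not a perfect square
y = 3: x² = 153·3² + 1 = 1378, not a perfect square
... continuing the search (or via continued fractions) ...
y = 176: x² = 153·176² + 1 = 4739329, x = 2177 ✓

Verify: 2177² - 153·176² = 4739329 - 4739328 = 1 ✓

x = 2177, y = 176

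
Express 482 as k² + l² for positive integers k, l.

We need to find integers k, l > 0 such that k² + l² = 482.
Trying k = 11: l² = 482 - 11² = 482 - 121 = 361
l = 19
Check: 11² + 19² = 121 + 361 = 482 ✓

482 = 11² + 19²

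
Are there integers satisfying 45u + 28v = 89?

Step 1: Compute gcd(45, 28).
gcd(45, 28) = 1

Step 2: Check divisibility.
Does 1 divide 89? 89 = 1 x 89, so yes.

By the theorem on linear Diophantine equations, 45u + 28v = 89 has integer solutions if and only if gcd(45, 28) divides 89. Since 1 | 89, solutions exist.

Yes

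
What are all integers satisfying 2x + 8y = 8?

Step 1: Compute gcd(2, 8) = 2.
Since 2 divides 8, solutions exist.

Step 2: Find a particular solution using extended Euclidean algorithm.
We get x₀ = 4, y₀ = 0.
Check: 2*4 + 8*0 = 8 = 8 ✓

Step 3: Write the general solution.
x = 4 + (8/2)t = 4 + 4t
y = 0 - (2/2)t = 0 - 1t
for any integer t.

x = 4 + 4t, y = 0 - 1t for integer t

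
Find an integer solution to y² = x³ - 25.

Try small integer x values and check whether x³ - 25 is a perfect square.
x = 5: x³ - 25 = 5³ - 25 = 125 - 25 = 100
Is 100 a perfect square? 10² = 100 ✓
So (x, y) = (5, 10) is a solution.

x = 5, y = 10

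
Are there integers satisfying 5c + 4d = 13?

Step 1: Compute gcd(5, 4).
gcd(5, 4) = 1

Step 2: Check divisibility.
Does 1 divide 13? 13 = 1 x 13, so yes.

By the theorem on linear Diophantine equations, 5c + 4d = 13 has integer solutions if and only if gcd(5, 4) divides 13. Since 1 | 13, solutions exist.

Yes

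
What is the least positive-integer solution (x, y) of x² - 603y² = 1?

We seek the smallest positive integers (x, y) with x² - 603y² = 1, i.e., x² = 603y² + 1.
Try successive y values:
y = 1: x² = 603·1² + 1 = 604, not a perfect square
y = 2: x² = 603·2² + 1 = 2413, not a perfect square
y = 3: x² = 603·3² + 1 = 5428, not a perfect square
... continuing the search (or via continued fractions) ...
y = 1989: x² = 603·1989² + 1 = 2385540964, x = 48842 ✓

Verify: 48842² - 603·1989² = 2385540964 - 2385540963 = 1 ✓

x = 48842, y = 1989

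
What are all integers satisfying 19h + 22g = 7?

Step 1: Compute gcd(19, 22) = 1.
Since 1 divides 7, solutions exist.

Step 2: Find a particular solution using extended Euclidean algorithm.
We get h₀ = 49, g₀ = -42.
Check: 19*49 + 22*-42 = 7 = 7 ✓

Step 3: Write the general solution.
h = 49 + (22/1)t = 49 + 22t
g = -42 - (19/1)t = -42 - 19t
for any integer t.

h = 49 + 22t, g = -42 - 19t for integer t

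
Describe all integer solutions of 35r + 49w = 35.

Step 1: Compute gcd(35, 49) = 7.
Since 7 divides 35, solutions exist.

Step 2: Find a particular solution using extended Euclidean algorithm.
We get r₀ = 15, w₀ = -10.
Check: 35*15 + 49*-10 = 35 = 35 ✓

Step 3: Write the general solution.
r = 15 + (49/7)t = 15 + 7t
w = -10 - (35/7)t = -10 - 5t
for any integer t.

r = 15 + 7t, w = -10 - 5t for integer t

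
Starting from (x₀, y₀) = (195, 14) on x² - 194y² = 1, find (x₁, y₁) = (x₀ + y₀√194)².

Solutions to x² - Dy² = 1 are generated by powers of (x₀ + y₀√D).
The next solution satisfies x₁ + y₁√194 = (x₀ + y₀√194)², giving:
x₁ = x₀² + 194y₀² = 195² + 194·14² = 38025 + 38024 = 76049
y₁ = 2x₀y₀ = 2·195·14 = 5460

Verify: 76049² - 194·5460² = 5783450401 - 5783450400 = 1 ✓

x = 76049, y = 5460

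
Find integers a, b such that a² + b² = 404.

We need to find integers a, b > 0 such that a² + b² = 404.
Trying a = 2: b² = 404 - 2² = 404 - 4 = 400
b = 20
Check: 2² + 20² = 4 + 400 = 404 ✓

404 = 2² + 20²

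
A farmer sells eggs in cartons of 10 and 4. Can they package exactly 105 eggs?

We need non-negative a, b with 10a + 4b = 105.
gcd(10, 4) = 2, and 2 does not divide 105.
No integer solutions exist.

No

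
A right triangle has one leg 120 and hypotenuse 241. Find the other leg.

a² = c² - b² = 58081 - 14400 = 43681
a = 209

209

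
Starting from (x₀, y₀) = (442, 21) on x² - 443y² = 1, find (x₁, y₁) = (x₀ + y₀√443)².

Solutions to x² - Dy² = 1 are generated by powers of (x₀ + y₀√D).
The next solution satisfies x₁ + y₁√443 = (x₀ + y₀√443)², giving:
x₁ = x₀² + 443y₀² = 442² + 443·21² = 195364 + 195363 = 390727
y₁ = 2x₀y₀ = 2·442·21 = 18564

Verify: 390727² - 443·18564² = 152667588529 - 152667588528 = 1 ✓

x = 390727, y = 18564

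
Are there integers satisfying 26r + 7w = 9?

Step 1: Compute gcd(26, 7).
gcd(26, 7) = 1

Step 2: Check divisibility.
Does 1 divide 9? 9 = 1 x 9, so yes.

By the theorem on linear Diophantine equations, 26r + 7w = 9 has integer solutions if and only if gcd(26, 7) divides 9. Since 1 | 9, solutions exist.

Yes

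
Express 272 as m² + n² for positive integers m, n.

We need to find integers m, n > 0 such that m² + n² = 272.
Trying m = 4: n² = 272 - 4² = 272 - 16 = 256
n = 16
Check: 4² + 16² = 16 + 256 = 272 ✓

272 = 4² + 16²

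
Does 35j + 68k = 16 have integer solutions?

Step 1: Compute gcd(35, 68).
gcd(35, 68) = 1

Step 2: Check divisibility.
Does 1 divide 16? 16 = 1 x 16, so yes.

By the theorem on linear Diophantine equations, 35j + 68k = 16 has integer solutions if and only if gcd(35, 68) divides 16. Since 1 | 16, solutions exist.

Yes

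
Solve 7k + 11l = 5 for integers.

Step 1: Check solvability.
gcd(7, 11) = 1
Since 1 divides 5, solutions exist.

Step 2: Apply extended Euclidean algorithm to find gcd.
We find integers such that 7*x0 + 11*y0 = 1

Step 3: Scale the particular solution.
Multiply by 5/1 = 5:
k = -15, l = 10

Step 4: Verify.
7*(-15) + 11*(10) = 5 = 5 ✓

k = -15, l = 10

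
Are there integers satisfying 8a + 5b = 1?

Step 1: Compute gcd(8, 5).
gcd(8, 5) = 1

Step 2: Check divisibility.
Does 1 divide 1? 1 = 1 x 1, so yes.

By the theorem on linear Diophantine equations, 8a + 5b = 1 has integer solutions if and only if gcd(8, 5) divides 1. Since 1 | 1, solutions exist.

Yes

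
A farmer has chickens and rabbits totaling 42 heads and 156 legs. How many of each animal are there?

Let c = chickens, r = rabbits.
Heads: c + r = 42
Legs: 2c + 4r = 156
From the first equation, c = 42 - r. Substitute:
2(42 - r) + 4r = 156
84 + 2r = 156
r = (156 - 84)/2 = 36
c = 42 - 36 = 6

Chickens: 6, Rabbits: 36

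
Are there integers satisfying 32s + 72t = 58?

Step 1: Compute gcd(32, 72).
gcd(32, 72) = 8

Step 2: Check divisibility.
Does 8 divide 58? 58 = 8 x 7 + 2, so no.

By the theorem on linear Diophantine equations, 32s + 72t = 58 has integer solutions if and only if gcd(32, 72) divides 58. Since 8 does not divide 58, no solutions exist.

No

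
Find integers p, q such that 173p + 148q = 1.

Step 1: Check solvability.
gcd(173, 148) = 1
Since 1 divides 1, solutions exist.

Step 2: Apply extended Euclidean algorithm to find gcd.
We find integers such that 173*x0 + 148*y0 = 1

Step 3: Scale the particular solution.
Multiply by 1/1 = 1:
p = -71, q = 83

Step 4: Verify.
173*(-71) + 148*(83) = 1 = 1 ✓

p = -71, q = 83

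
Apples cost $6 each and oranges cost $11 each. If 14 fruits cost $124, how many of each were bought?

Let a = apples, o = oranges.
a + o = 14
6a + 11o = 124
Substitute o = 14 - a:
6a + 11(14 - a) = 124
(6 - 11)a = 124 - 154
-5a = -30
a = 6, o = 14 - 6 = 8

Apples: 6, Oranges: 8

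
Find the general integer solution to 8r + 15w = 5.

Step 1: Compute gcd(8, 15) = 1.
Since 1 divides 5, solutions exist.

Step 2: Find a particular solution using extended Euclidean algorithm.
We get r₀ = 10, w₀ = -5.
Check: 8*10 + 15*-5 = 5 = 5 ✓

Step 3: Write the general solution.
r = 10 + (15/1)t = 10 + 15t
w = -5 - (8/1)t = -5 - 8t
for any integer t.

r = 10 + 15t, w = -5 - 8t for integer t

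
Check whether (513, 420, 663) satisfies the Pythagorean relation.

Compute a² + b²:
513² + 420² = 263169 + 176400 = 439569
Compute c²:
663² = 439569
Since 439569 = 439569, it is a Pythagorean triple.

Yes, it is a Pythagorean triple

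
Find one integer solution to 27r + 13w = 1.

Step 1: Check solvability.
gcd(27, 13) = 1
Since 1 divides 1, solutions exist.

Step 2: Apply extended Euclidean algorithm to find gcd.
We find integers such that 27*x0 + 13*y0 = 1

Step 3: Scale the particular solution.
Multiply by 1/1 = 1:
r = 1, w = -2

Step 4: Verify.
27*(1) + 13*(-2) = 1 = 1 ✓

r = 1, w = -2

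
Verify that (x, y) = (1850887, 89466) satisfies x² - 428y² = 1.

Compute x² = 1850887² = 3425782686769
Compute 428y² = 428·89466² = 428·8004165156 = 3425782686768
x² - 428y² = 3425782686769 - 3425782686768 = 1
Since this equals 1, (1850887, 89466) is a solution.

Yes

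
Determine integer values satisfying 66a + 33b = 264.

Step 1: Check solvability.
gcd(66, 33) = 33
Since 33 divides 264, solutions exist.

Step 2: Apply extended Euclidean algorithm to find gcd.
We find integers such that 66*x0 + 33*y0 = 33

Step 3: Scale the particular solution.
Multiply by 264/33 = 8:
a = 0, b = 8

Step 4: Verify.
66*(0) + 33*(8) = 264 = 264 ✓

a = 0, b = 8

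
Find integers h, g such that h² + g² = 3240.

We need to find integers h, g > 0 such that h² + g² = 3240.
Trying h = 18: g² = 3240 - 18² = 3240 - 324 = 2916
g = 54
Check: 18² + 54² = 324 + 2916 = 3240 ✓

3240 = 18² + 54²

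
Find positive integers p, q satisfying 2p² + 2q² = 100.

Try small values of p and check whether (100 - 2p²)/2 is a perfect square.
p = 1: 2·1² = 2, so 2q² = 100 - 2 = 98, giving q² = 49, q = 7.
Check: 2·1² + 2·7² = 2 + 98 = 100 ✓

p = 1, q = 7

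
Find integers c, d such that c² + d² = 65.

We need to find integers c, d > 0 such that c² + d² = 65.
Trying c = 1: d² = 65 - 1² = 65 - 1 = 64
d = 8
Check: 1² + 8² = 1 + 64 = 65 ✓

65 = 1² + 8²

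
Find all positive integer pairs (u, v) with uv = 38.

The positive divisors of 38 are: 1, 2, 19, 38.
Each divisor d gives the pair (d, 38/d):
(1, 38), (2, 19), (19, 2), (38, 1)

(1, 38), (2, 19), (19, 2), (38, 1)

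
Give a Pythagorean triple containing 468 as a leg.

We need the other leg and hypotenuse such that 468² + x² = c².
Take x = 595, c = 757: 468² + 595² = 219024 + 354025 = 573049 = 757² ✓
Triple: (595, 468, 757)

(595, 468, 757)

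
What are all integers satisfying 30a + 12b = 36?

Step 1: Compute gcd(30, 12) = 6.
Since 6 divides 36, solutions exist.

Step 2: Find a particular solution using extended Euclidean algorithm.
We get a₀ = 6, b₀ = -12.
Check: 30*6 + 12*-12 = 36 = 36 ✓

Step 3: Write the general solution.
a = 6 + (12/6)t = 6 + 2t
b = -12 - (30/6)t = -12 - 5t
for any integer t.

a = 6 + 2t, b = -12 - 5t for integer t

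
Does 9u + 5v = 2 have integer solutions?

Step 1: Compute gcd(9, 5).
gcd(9, 5) = 1

Step 2: Check divisibility.
Does 1 divide 2? 2 = 1 x 2, so yes.

By the theorem on linear Diophantine equations, 9u + 5v = 2 has integer solutions if and only if gcd(9, 5) divides 2. Since 1 | 2, solutions exist.

Yes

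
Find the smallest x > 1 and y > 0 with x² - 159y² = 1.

We seek the smallest positive integers (x, y) with x² - 159y² = 1, i.e., x² = 159y² + 1.
Try successive y values:
y = 1: x² = 159·1² + 1 = 160, not a perfect square
y = 2: x² = 159·2² + 1 = 637, not a perfect square
y = 3: x² = 159·3² + 1 = 1432, not a perfect square
... continuing the search (or via continued fractions) ...
y = 105: x² = 159·105² + 1 = 1752976, x = 1324 ✓

Verify: 1324² - 159·105² = 1752976 - 1752975 = 1 ✓

x = 1324, y = 105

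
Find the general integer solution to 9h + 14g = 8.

Step 1: Compute gcd(9, 14) = 1.
Since 1 divides 8, solutions exist.

Step 2: Find a particular solution using extended Euclidean algorithm.
We get h₀ = -24, g₀ = 16.
Check: 9*-24 + 14*16 = 8 = 8 ✓

Step 3: Write the general solution.
h = -24 + (14/1)t = -24 + 14t
g = 16 - (9/1)t = 16 - 9t
for any integer t.

h = -24 + 14t, g = 16 - 9t for integer t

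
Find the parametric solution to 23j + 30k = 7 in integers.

Step 1: Compute gcd(23, 30) = 1.
Since 1 divides 7, solutions exist.

Step 2: Find a particular solution using extended Euclidean algorithm.
We get j₀ = -91, k₀ = 70.
Check: 23*-91 + 30*70 = 7 = 7 ✓

Step 3: Write the general solution.
j = -91 + (30/1)t = -91 + 30t
k = 70 - (23/1)t = 70 - 23t
for any integer t.

j = -91 + 30t, k = 70 - 23t for integer t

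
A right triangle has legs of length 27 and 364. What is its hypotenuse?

c² = a² + b² = 27² + 364² = 729 + 132496 = 133225
c = 365

365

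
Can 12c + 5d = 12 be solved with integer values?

Step 1: Compute gcd(12, 5).
gcd(12, 5) = 1

Step 2: Check divisibility.
Does 1 divide 12? 12 = 1 x 12, so yes.

By the theorem on linear Diophantine equations, 12c + 5d = 12 has integer solutions if and only if gcd(12, 5) divides 12. Since 1 | 12, solutions exist.

Yes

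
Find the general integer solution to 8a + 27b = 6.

Step 1: Compute gcd(8, 27) = 1.
Since 1 divides 6, solutions exist.

Step 2: Find a particular solution using extended Euclidean algorithm.
We get a₀ = -60, b₀ = 18.
Check: 8*-60 + 27*18 = 6 = 6 ✓

Step 3: Write the general solution.
a = -60 + (27/1)t = -60 + 27t
b = 18 - (8/1)t = 18 - 8t
for any integer t.

a = -60 + 27t, b = 18 - 8t for integer t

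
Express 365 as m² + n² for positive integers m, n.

We need to find integers m, n > 0 such that m² + n² = 365.
Trying m = 2: n² = 365 - 2² = 365 - 4 = 361
n = 19
Check: 2² + 19² = 4 + 361 = 365 ✓

365 = 2² + 19²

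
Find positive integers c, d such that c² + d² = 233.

Search for c with 233 - c² a perfect square.
c = 8: 233 - 8² = 233 - 64 = 169 = 13² ✓
So c = 8, d = 13.

c = 8, d = 13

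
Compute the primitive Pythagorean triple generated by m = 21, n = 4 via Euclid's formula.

a = m² - n² = 441 - 16 = 425
b = 2mn = 2·21·4 = 168
c = m² + n² = 441 + 16 = 457
Verify: 425² + 168² = 180625 + 28224 = 208849 = 457² ✓

(425, 168, 457)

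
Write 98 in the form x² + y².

We need to find integers x, y > 0 such that x² + y² = 98.
Trying x = 7: y² = 98 - 7² = 98 - 49 = 49
y = 7
Check: 7² + 7² = 49 + 49 = 98 ✓

98 = 7² + 7²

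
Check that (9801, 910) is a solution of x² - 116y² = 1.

Compute x² = 9801² = 96059601
Compute 116y² = 116·910² = 116·828100 = 96059600
x² - 116y² = 96059601 - 96059600 = 1
Since this equals 1, (9801, 910) is a solution.

Yes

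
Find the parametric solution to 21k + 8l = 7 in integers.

Step 1: Compute gcd(21, 8) = 1.
Since 1 divides 7, solutions exist.

Step 2: Find a particular solution using extended Euclidean algorithm.
We get k₀ = -21, l₀ = 56.
Check: 21*-21 + 8*56 = 7 = 7 ✓

Step 3: Write the general solution.
k = -21 + (8/1)t = -21 + 8t
l = 56 - (21/1)t = 56 - 21t
for any integer t.

k = -21 + 8t, l = 56 - 21t for integer t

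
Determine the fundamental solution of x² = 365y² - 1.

We need x² = 365y² - 1. Try successive y:
y = 1: x² = 365·1² - 1 = 364, not a perfect square
y = 2: x² = 365·2² - 1 = 1459, not a perfect square
y = 3: x² = 365·3² - 1 = 3284, not a perfect square
...
y = 181: x² = 365·181² - 1 = 11957764 = 3458² ✓
Check: 3458² - 365·181² = 11957764 - 11957765 = -1 ✓

x = 3458, y = 181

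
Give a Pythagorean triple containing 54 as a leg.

We need the other leg and hypotenuse such that 54² + x² = c².
Take x = 728, c = 730: 54² + 728² = 2916 + 529984 = 532900 = 730² ✓
Triple: (54, 728, 730)

(54, 728, 730)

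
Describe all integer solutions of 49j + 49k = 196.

Step 1: Compute gcd(49, 49) = 49.
Since 49 divides 196, solutions exist.

Step 2: Find a particular solution using extended Euclidean algorithm.
We get j₀ = 0, k₀ = 4.
Check: 49*0 + 49*4 = 196 = 196 ✓

Step 3: Write the general solution.
j = 0 + (49/49)t = 0 + 1t
k = 4 - (49/49)t = 4 - 1t
for any integer t.

j = 0 + 1t, k = 4 - 1t for integer t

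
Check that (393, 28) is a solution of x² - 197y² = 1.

Compute x² = 393² = 154449
Compute 197y² = 197·28² = 197·784 = 154448
x² - 197y² = 154449 - 154448 = 1
Since this equals 1, (393, 28) is a solution.

Yes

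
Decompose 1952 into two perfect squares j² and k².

We need to find integers j, k > 0 such that j² + k² = 1952.
Trying j = 4: k² = 1952 - 4² = 1952 - 16 = 1936
k = 44
Check: 4² + 44² = 16 + 1936 = 1952 ✓

1952 = 4² + 44²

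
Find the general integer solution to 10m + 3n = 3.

Step 1: Compute gcd(10, 3) = 1.
Since 1 divides 3, solutions exist.

Step 2: Find a particular solution using extended Euclidean algorithm.
We get m₀ = 3, n₀ = -9.
Check: 10*3 + 3*-9 = 3 = 3 ✓

Step 3: Write the general solution.
m = 3 + (3/1)t = 3 + 3t
n = -9 - (10/1)t = -9 - 10t
for any integer t.

m = 3 + 3t, n = -9 - 10t for integer t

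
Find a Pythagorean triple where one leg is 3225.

We need the other leg and hypotenuse such that 3225² + x² = c².
Take x = 4060, c = 5185: 3225² + 4060² = 10400625 + 16483600 = 26884225 = 5185² ✓
Triple: (3225, 4060, 5185)

(3225, 4060, 5185)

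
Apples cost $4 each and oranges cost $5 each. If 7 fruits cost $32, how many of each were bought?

Let a = apples, o = oranges.
a + o = 7
4a + 5o = 32
Substitute o = 7 - a:
4a + 5(7 - a) = 32
(4 - 5)a = 32 - 35
-1a = -3
a = 3, o = 7 - 3 = 4

Apples: 3, Oranges: 4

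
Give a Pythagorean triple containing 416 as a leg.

We need the other leg and hypotenuse such that 416² + x² = c².
Take x = 87, c = 425: 416² + 87² = 173056 + 7569 = 180625 = 425² ✓
Triple: (87, 416, 425)

(87, 416, 425)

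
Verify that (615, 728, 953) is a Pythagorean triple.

Compute a² + b² = 615² + 728² = 378225 + 529984 = 908209
Compute c² = 953² = 908209
Since 908209 = 908209, confirmed.

Yes, it is a Pythagorean triple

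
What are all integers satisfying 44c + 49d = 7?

Step 1: Compute gcd(44, 49) = 1.
Since 1 divides 7, solutions exist.

Step 2: Find a particular solution using extended Euclidean algorithm.
We get c₀ = -70, d₀ = 63.
Check: 44*-70 + 49*63 = 7 = 7 ✓

Step 3: Write the general solution.
c = -70 + (49/1)t = -70 + 49t
d = 63 - (44/1)t = 63 - 44t
for any integer t.

c = -70 + 49t, d = 63 - 44t for integer t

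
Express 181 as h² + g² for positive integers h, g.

We need to find integers h, g > 0 such that h² + g² = 181.
Trying h = 9: g² = 181 - 9² = 181 - 81 = 100
g = 10
Check: 9² + 10² = 81 + 100 = 181 ✓

181 = 9² + 10²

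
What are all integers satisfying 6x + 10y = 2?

Step 1: Compute gcd(6, 10) = 2.
Since 2 divides 2, solutions exist.

Step 2: Find a particular solution using extended Euclidean algorithm.
We get x₀ = 2, y₀ = -1.
Check: 6*2 + 10*-1 = 2 = 2 ✓

Step 3: Write the general solution.
x = 2 + (10/2)t = 2 + 5t
y = -1 - (6/2)t = -1 - 3t
for any integer t.

x = 2 + 5t, y = -1 - 3t for integer t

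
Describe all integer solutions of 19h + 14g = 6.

Step 1: Compute gcd(19, 14) = 1.
Since 1 divides 6, solutions exist.

Step 2: Find a particular solution using extended Euclidean algorithm.
We get h₀ = 18, g₀ = -24.
Check: 19*18 + 14*-24 = 6 = 6 ✓

Step 3: Write the general solution.
h = 18 + (14/1)t = 18 + 14t
g = -24 - (19/1)t = -24 - 19t
for any integer t.

h = 18 + 14t, g = -24 - 19t for integer t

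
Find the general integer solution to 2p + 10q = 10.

Step 1: Compute gcd(2, 10) = 2.
Since 2 divides 10, solutions exist.

Step 2: Find a particular solution using extended Euclidean algorithm.
We get p₀ = 5, q₀ = 0.
Check: 2*5 + 10*0 = 10 = 10 ✓

Step 3: Write the general solution.
p = 5 + (10/2)t = 5 + 5t
q = 0 - (2/2)t = 0 - 1t
for any integer t.

p = 5 + 5t, q = 0 - 1t for integer t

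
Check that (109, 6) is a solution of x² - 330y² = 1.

Compute x² = 109² = 11881
Compute 330y² = 330·6² = 330·36 = 11880
x² - 330y² = 11881 - 11880 = 1
Since this equals 1, (109, 6) is a solution.

Yes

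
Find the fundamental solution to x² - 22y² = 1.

We seek the smallest positive integers (x, y) with x² - 22y² = 1, i.e., x² = 22y² + 1.
Try successive y values:
y = 1: x² = 22·1² + 1 = 23, not a perfect square
y = 2: x² = 22·2² + 1 = 89, not a perfect square
y = 3: x² = 22·3² + 1 = 199, not a perfect square
... continuing the search (or via continued fractions) ...
y = 42: x² = 22·42² + 1 = 38809, x = 197 ✓

Verify: 197² - 22·42² = 38809 - 38808 = 1 ✓

x = 197, y = 42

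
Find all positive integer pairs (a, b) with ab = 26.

The positive divisors of 26 are: 1, 2, 13, 26.
Each divisor d gives the pair (d, 26/d):
(1, 26), (2, 13), (13, 2), (26, 1)

(1, 26), (2, 13), (13, 2), (26, 1)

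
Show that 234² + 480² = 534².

Compute a² + b²:
234² + 480² = 54756 + 230400 = 285156
Compute c²:
534² = 285156
Since 285156 = 285156, it is a Pythagorean triple.

Yes, it is a Pythagorean triple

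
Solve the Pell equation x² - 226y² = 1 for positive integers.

We seek the smallest positive integers (x, y) with x² - 226y² = 1, i.e., x² = 226y² + 1.
Try successive y values:
y = 1: x² = 226·1² + 1 = 227, not a perfect square
y = 2: x² = 226·2² + 1 = 905, not a perfect square
y = 3: x² = 226·3² + 1 = 2035, not a perfect square
... continuing the search (or via continued fractions) ...
y = 30: x² = 226·30² + 1 = 203401, x = 451 ✓

Verify: 451² - 226·30² = 203401 - 203400 = 1 ✓

x = 451, y = 30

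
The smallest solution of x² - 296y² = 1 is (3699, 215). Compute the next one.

Solutions to x² - Dy² = 1 are generated by powers of (x₀ + y₀√D).
The next solution satisfies x₁ + y₁√296 = (x₀ + y₀√296)², giving:
x₁ = x₀² + 296y₀² = 3699² + 296·215² = 13682601 + 13682600 = 27365201
y₁ = 2x₀y₀ = 2·3699·215 = 1590570

Verify: 27365201² - 296·1590570² = 748854225770401 - 748854225770400 = 1 ✓

x = 27365201, y = 1590570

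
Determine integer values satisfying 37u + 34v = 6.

Step 1: Check solvability.
gcd(37, 34) = 1
Since 1 divides 6, solutions exist.

Step 2: Apply extended Euclidean algorithm to find gcd.
We find integers such that 37*x0 + 34*y0 = 1

Step 3: Scale the particular solution.
Multiply by 6/1 = 6:
u = -66, v = 72

Step 4: Verify.
37*(-66) + 34*(72) = 6 = 6 ✓

u = -66, v = 72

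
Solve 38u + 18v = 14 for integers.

Step 1: Check solvability.
gcd(38, 18) = 2
Since 2 divides 14, solutions exist.

Step 2: Apply extended Euclidean algorithm to find gcd.
We find integers such that 38*x0 + 18*y0 = 2

Step 3: Scale the particular solution.
Multiply by 14/2 = 7:
u = 7, v = -14

Step 4: Verify.
38*(7) + 18*(-14) = 14 = 14 ✓

u = 7, v = -14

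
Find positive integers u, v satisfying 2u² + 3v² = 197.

Try small values of u and check whether (197 - 2u²)/3 is a perfect square.
u = 5: 2·5² = 50, so 3v² = 197 - 50 = 147, giving v² = 49, v = 7.
Check: 2·5² + 3·7² = 50 + 147 = 197 ✓

u = 5, v = 7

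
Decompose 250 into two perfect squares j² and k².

We need to find integers j, k > 0 such that j² + k² = 250.
Trying j = 5: k² = 250 - 5² = 250 - 25 = 225
k = 15
Check: 5² + 15² = 25 + 225 = 250 ✓

250 = 5² + 15²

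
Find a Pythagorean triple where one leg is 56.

We need the other leg and hypotenuse such that 56² + x² = c².
Take x = 33, c = 65: 56² + 33² = 3136 + 1089 = 4225 = 65² ✓
Triple: (33, 56, 65)

(33, 56, 65)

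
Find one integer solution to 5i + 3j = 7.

Step 1: Check solvability.
gcd(5, 3) = 1
Since 1 divides 7, solutions exist.

Step 2: Apply extended Euclidean algorithm to find gcd.
We find integers such that 5*x0 + 3*y0 = 1

Step 3: Scale the particular solution.
Multiply by 7/1 = 7:
i = -7, j = 14

Step 4: Verify.
5*(-7) + 3*(14) = 7 = 7 ✓

i = -7, j = 14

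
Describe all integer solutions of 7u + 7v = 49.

Step 1: Compute gcd(7, 7) = 7.
Since 7 divides 49, solutions exist.

Step 2: Find a particular solution using extended Euclidean algorithm.
We get u₀ = 0, v₀ = 7.
Check: 7*0 + 7*7 = 49 = 49 ✓

Step 3: Write the general solution.
u = 0 + (7/7)t = 0 + 1t
v = 7 - (7/7)t = 7 - 1t
for any integer t.

u = 0 + 1t, v = 7 - 1t for integer t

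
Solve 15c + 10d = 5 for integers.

Step 1: Check solvability.
gcd(15, 10) = 5
Since 5 divides 5, solutions exist.

Step 2: Apply extended Euclidean algorithm to find gcd.
We find integers such that 15*x0 + 10*y0 = 5

Step 3: Scale the particular solution.
Multiply by 5/5 = 1:
c = 1, d = -1

Step 4: Verify.
15*(1) + 10*(-1) = 5 = 5 ✓

c = 1, d = -1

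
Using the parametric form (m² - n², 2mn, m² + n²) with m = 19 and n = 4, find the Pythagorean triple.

a = m² - n² = 361 - 16 = 345
b = 2mn = 2·19·4 = 152
c = m² + n² = 361 + 16 = 377
Verify: 345² + 152² = 119025 + 23104 = 142129 = 377² ✓

(345, 152, 377)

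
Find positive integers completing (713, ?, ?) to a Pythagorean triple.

We need the other leg and hypotenuse such that 713² + x² = c².
Take x = 216, c = 745: 713² + 216² = 508369 + 46656 = 555025 = 745² ✓
Triple: (713, 216, 745)

(713, 216, 745)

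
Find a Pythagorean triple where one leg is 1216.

We need the other leg and hypotenuse such that 1216² + x² = c².
Take x = 663, c = 1385: 1216² + 663² = 1478656 + 439569 = 1918225 = 1385² ✓
Triple: (663, 1216, 1385)

(663, 1216, 1385)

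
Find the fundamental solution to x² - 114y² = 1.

We seek the smallest positive integers (x, y) with x² - 114y² = 1, i.e., x² = 114y² + 1.
Try successive y values:
y = 1: x² = 114·1² + 1 = 115, not a perfect square
y = 2: x² = 114·2² + 1 = 457, not a perfect square
y = 3: x² = 114·3² + 1 = 1027, not a perfect square
... continuing the search (or via continued fractions) ...
y = 96: x² = 114·96² + 1 = 1050625, x = 1025 ✓

Verify: 1025² - 114·96² = 1050625 - 1050624 = 1 ✓

x = 1025, y = 96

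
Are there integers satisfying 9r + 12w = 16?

Step 1: Compute gcd(9, 12).
gcd(9, 12) = 3

Step 2: Check divisibility.
Does 3 divide 16? 16 = 3 x 5 + 1, so no.

By the theorem on linear Diophantine equations, 9r + 12w = 16 has integer solutions if and only if gcd(9, 12) divides 16. Since 3 does not divide 16, no solutions exist.

No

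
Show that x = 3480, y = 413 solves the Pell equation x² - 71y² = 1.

Compute x² = 3480² = 12110400
Compute 71y² = 71·413² = 71·170569 = 12110399
x² - 71y² = 12110400 - 12110399 = 1
Since this equals 1, (3480, 413) is a solution.

Yes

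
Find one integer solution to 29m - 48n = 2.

Step 1: Check solvability.
gcd(29, 48) = 1
Since 1 divides 2, solutions exist.

Step 2: Apply extended Euclidean algorithm to find gcd.
We find integers such that 29*x0 + 48*y0 = 1

Step 3: Scale the particular solution.
Multiply by 2/1 = 2:
m = 10, n = 6

Step 4: Verify.
29*(10) - 48*(6) = 2 = 2 ✓

m = 10, n = 6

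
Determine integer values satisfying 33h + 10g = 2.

Step 1: Check solvability.
gcd(33, 10) = 1
Since 1 divides 2, solutions exist.

Step 2: Apply extended Euclidean algorithm to find gcd.
We find integers such that 33*x0 + 10*y0 = 1

Step 3: Scale the particular solution.
Multiply by 2/1 = 2:
h = -6, g = 20

Step 4: Verify.
33*(-6) + 10*(20) = 2 = 2 ✓

h = -6, g = 20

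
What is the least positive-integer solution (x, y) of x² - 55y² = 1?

We seek the smallest positive integers (x, y) with x² - 55y² = 1, i.e., x² = 55y² + 1.
Try successive y values:
y = 1: x² = 55·1² + 1 = 56, not a perfect square
y = 2: x² = 55·2² + 1 = 221, not a perfect square
y = 3: x² = 55·3² + 1 = 496, not a perfect square
... continuing the search (or via continued fractions) ...
y = 12: x² = 55·12² + 1 = 7921, x = 89 ✓

Verify: 89² - 55·12² = 7921 - 7920 = 1 ✓

x = 89, y = 12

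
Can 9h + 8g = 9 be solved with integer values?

Step 1: Compute gcd(9, 8).
gcd(9, 8) = 1

Step 2: Check divisibility.
Does 1 divide 9? 9 = 1 x 9, so yes.

By the theorem on linear Diophantine equations, 9h + 8g = 9 has integer solutions if and only if gcd(9, 8) divides 9. Since 1 | 9, solutions exist.

Yes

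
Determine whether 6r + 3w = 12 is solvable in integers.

Step 1: Compute gcd(6, 3).
gcd(6, 3) = 3

Step 2: Check divisibility.
Does 3 divide 12? 12 = 3 x 4, so yes.

By the theorem on linear Diophantine equations, 6r + 3w = 12 has integer solutions if and only if gcd(6, 3) divides 12. Since 3 | 12, solutions exist.

Yes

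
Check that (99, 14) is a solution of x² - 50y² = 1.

Compute x² = 99² = 9801
Compute 50y² = 50·14² = 50·196 = 9800
x² - 50y² = 9801 - 9800 = 1
Since this equals 1, (99, 14) is a solution.

Yes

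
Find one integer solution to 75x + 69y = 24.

Step 1: Check solvability.
gcd(75, 69) = 3
Since 3 divides 24, solutions exist.

Step 2: Apply extended Euclidean algorithm to find gcd.
We find integers such that 75*x0 + 69*y0 = 3

Step 3: Scale the particular solution.
Multiply by 24/3 = 8:
x = -88, y = 96

Step 4: Verify.
75*(-88) + 69*(96) = 24 = 24 ✓

x = -88, y = 96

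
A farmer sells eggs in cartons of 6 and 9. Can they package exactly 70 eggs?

We need non-negative a, b with 6a + 9b = 70.
gcd(6, 9) = 3, and 3 does not divide 70.
No integer solutions exist.

No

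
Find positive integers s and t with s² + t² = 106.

We need to find integers s, t > 0 such that s² + t² = 106.
Trying s = 5: t² = 106 - 5² = 106 - 25 = 81
t = 9
Check: 5² + 9² = 25 + 81 = 106 ✓

106 = 5² + 9²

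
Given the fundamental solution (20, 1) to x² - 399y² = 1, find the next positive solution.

Solutions to x² - Dy² = 1 are generated by powers of (x₀ + y₀√D).
The next solution satisfies x₁ + y₁√399 = (x₀ + y₀√399)², giving:
x₁ = x₀² + 399y₀² = 20² + 399·1² = 400 + 399 = 799
y₁ = 2x₀y₀ = 2·20·1 = 40

Verify: 799² - 399·40² = 638401 - 638400 = 1 ✓

x = 799, y = 40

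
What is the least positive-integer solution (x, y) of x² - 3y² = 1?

We seek the smallest positive integers (x, y) with x² - 3y² = 1, i.e., x² = 3y² + 1.
Try successive y values:
y = 1: x² = 3·1² + 1 = 4, x = 2 ✓

Verify: 2² - 3·1² = 4 - 3 = 1 ✓

x = 2, y = 1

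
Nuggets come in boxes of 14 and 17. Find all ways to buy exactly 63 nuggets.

We need non-negative integers (x, y) with 14x + 17y = 63.
For each x in 0..4, check if 63 - 14x is a non-negative multiple of 17.
No x yields an integer y ≥ 0.

No solution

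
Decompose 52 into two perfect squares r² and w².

We need to find integers r, w > 0 such that r² + w² = 52.
Trying r = 4: w² = 52 - 4² = 52 - 16 = 36
w = 6
Check: 4² + 6² = 16 + 36 = 52 ✓

52 = 4² + 6²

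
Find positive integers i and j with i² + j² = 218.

We need to find integers i, j > 0 such that i² + j² = 218.
Trying i = 7: j² = 218 - 7² = 218 - 49 = 169
j = 13
Check: 7² + 13² = 49 + 169 = 218 ✓

218 = 7² + 13²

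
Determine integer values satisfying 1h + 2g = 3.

Step 1: Check solvability.
gcd(1, 2) = 1
Since 1 divides 3, solutions exist.

Step 2: Apply extended Euclidean algorithm to find gcd.
We find integers such that 1*x0 + 2*y0 = 1

Step 3: Scale the particular solution.
Multiply by 3/1 = 3:
h = 3, g = 0

Step 4: Verify.
1*(3) + 2*(0) = 3 = 3 ✓

h = 3, g = 0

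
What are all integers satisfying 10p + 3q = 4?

Step 1: Compute gcd(10, 3) = 1.
Since 1 divides 4, solutions exist.

Step 2: Find a particular solution using extended Euclidean algorithm.
We get p₀ = 4, q₀ = -12.
Check: 10*4 + 3*-12 = 4 = 4 ✓

Step 3: Write the general solution.
p = 4 + (3/1)t = 4 + 3t
q = -12 - (10/1)t = -12 - 10t
for any integer t.

p = 4 + 3t, q = -12 - 10t for integer t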